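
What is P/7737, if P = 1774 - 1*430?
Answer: 448/2579 ≈ 0.17371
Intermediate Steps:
P = 1344 (P = 1774 - 430 = 1344)
P/7737 = 1344/7737 = 1344*(1/7737) = 448/2579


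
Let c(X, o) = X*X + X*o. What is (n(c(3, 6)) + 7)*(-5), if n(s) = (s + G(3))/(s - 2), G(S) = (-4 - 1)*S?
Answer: -187/5 ≈ -37.400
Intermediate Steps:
G(S) = -5*S
c(X, o) = X**2 + X*o
n(s) = (-15 + s)/(-2 + s) (n(s) = (s - 5*3)/(s - 2) = (s - 15)/(-2 + s) = (-15 + s)/(-2 + s))
(n(c(3, 6)) + 7)*(-5) = ((-15 + 3*(3 + 6))/(-2 + 3*(3 + 6)) + 7)*(-5) = ((-15 + 3*9)/(-2 + 3*9) + 7)*(-5) = ((-15 + 27)/(-2 + 27) + 7)*(-5) = (12/25 + 7)*(-5) = (187/25)*(-5) = -187/5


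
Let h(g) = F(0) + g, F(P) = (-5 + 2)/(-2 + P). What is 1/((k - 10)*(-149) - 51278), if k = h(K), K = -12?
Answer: -2/96447 ≈ -2.0737e-5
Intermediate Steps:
F(P) = -3/(-2 + P)
h(g) = 3/2 + g (h(g) = -3/(-2 + 0) + g = -3/(-2) + g = -3*(-½) + g = 3/2 + g)
k = -21/2 (k = 3/2 - 12 = -21/2 ≈ -10.500)
1/((k - 10)*(-149) - 51278) = 1/((-21/2 - 10)*(-149) - 51278) = 1/(-41/2*(-149) - 51278) = 1/(6109/2 - 51278) = 1/(-96447/2) = -2/96447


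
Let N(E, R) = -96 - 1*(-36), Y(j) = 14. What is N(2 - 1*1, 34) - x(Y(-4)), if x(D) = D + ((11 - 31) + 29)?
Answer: -83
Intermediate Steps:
N(E, R) = -60 (N(E, R) = -96 + 36 = -60)
x(D) = 9 + D (x(D) = D + (-20 + 29) = D + 9 = 9 + D)
N(2 - 1*1, 34) - x(Y(-4)) = -60 - (9 + 14) = -60 - 1*23 = -60 - 23 = -83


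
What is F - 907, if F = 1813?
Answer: 906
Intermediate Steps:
F - 907 = 1813 - 907 = 906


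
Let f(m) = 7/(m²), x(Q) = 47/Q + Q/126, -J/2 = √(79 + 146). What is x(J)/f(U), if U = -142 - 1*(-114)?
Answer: -3032/15 ≈ -202.13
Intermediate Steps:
J = -30 (J = -2*√(79 + 146) = -2*√225 = -2*15 = -30)
x(Q) = 47/Q + Q/126 (x(Q) = 47/Q + Q*(1/126) = 47/Q + Q/126)
U = -28 (U = -142 + 114 = -28)
f(m) = 7/m²
x(J)/f(U) = (47/(-30) + (1/126)*(-30))/((7/(-28)²)) = (47*(-1/30) - 5/21)/((7*(1/784))) = (-47/30 - 5/21)/(1/112) = -379/210*112 = -3032/15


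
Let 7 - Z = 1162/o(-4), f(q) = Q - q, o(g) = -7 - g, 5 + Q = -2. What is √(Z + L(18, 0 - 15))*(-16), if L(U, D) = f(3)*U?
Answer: -16*√1929/3 ≈ -234.24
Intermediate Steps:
Q = -7 (Q = -5 - 2 = -7)
f(q) = -7 - q
Z = 1183/3 (Z = 7 - 1162/(-7 - 1*(-4)) = 7 - 1162/(-7 + 4) = 7 - 1162/(-3) = 7 - 1162*(-1)/3 = 7 - 1*(-1162/3) = 7 + 1162/3 = 1183/3 ≈ 394.33)
L(U, D) = -10*U (L(U, D) = (-7 - 1*3)*U = (-7 - 3)*U = -10*U)
√(Z + L(18, 0 - 15))*(-16) = √(1183/3 - 10*18)*(-16) = √(1183/3 - 180)*(-16) = √(643/3)*(-16) = (√1929/3)*(-16) = -16*√1929/3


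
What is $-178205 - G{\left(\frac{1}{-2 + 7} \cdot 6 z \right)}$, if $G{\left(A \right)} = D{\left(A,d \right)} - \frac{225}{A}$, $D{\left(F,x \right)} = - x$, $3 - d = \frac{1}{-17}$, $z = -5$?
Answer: $- \frac{6060141}{34} \approx -1.7824 \cdot 10^{5}$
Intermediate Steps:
$d = \frac{52}{17}$ ($d = 3 - \frac{1}{-17} = 3 - - \frac{1}{17} = 3 + \frac{1}{17} = \frac{52}{17} \approx 3.0588$)
$G{\left(A \right)} = - \frac{52}{17} - \frac{225}{A}$ ($G{\left(A \right)} = \left(-1\right) \frac{52}{17} - \frac{225}{A} = - \frac{52}{17} - \frac{225}{A}$)
$-178205 - G{\left(\frac{1}{-2 + 7} \cdot 6 z \right)} = -178205 - \left(- \frac{52}{17} - \frac{225}{\frac{1}{-2 + 7} \cdot 6 \left(-5\right)}\right) = -178205 - \left(- \frac{52}{17} - \frac{225}{\frac{1}{5} \cdot 6 \left(-5\right)}\right) = -178205 - \left(- \frac{52}{17} - \frac{225}{\frac{6}{5} \left(-5\right)}\right) = -178205 - \left(- \frac{52}{17} - \frac{225}{-6}\right) = -178205 - \left(- \frac{52}{17} - - \frac{75}{2}\right) = -178205 - \left(- \frac{52}{17} + \frac{75}{2}\right) = -178205 - \frac{1171}{34} = - \frac{6060141}{34}$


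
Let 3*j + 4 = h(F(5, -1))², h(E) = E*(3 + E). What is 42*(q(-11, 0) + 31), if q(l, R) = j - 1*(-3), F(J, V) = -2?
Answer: 1428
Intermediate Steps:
j = 0 (j = -4/3 + (-2*(3 - 2))²/3 = -4/3 + (-2*1)²/3 = -4/3 + (⅓)*(-2)² = -4/3 + (⅓)*4 = -4/3 + 4/3 = 0)
q(l, R) = 3 (q(l, R) = 0 - 1*(-3) = 0 + 3 = 3)
42*(q(-11, 0) + 31) = 42*(3 + 31) = 42*34 = 1428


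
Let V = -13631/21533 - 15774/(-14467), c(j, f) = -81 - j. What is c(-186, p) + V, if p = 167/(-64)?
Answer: 32851842520/311517911 ≈ 105.46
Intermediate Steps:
p = -167/64 (p = 167*(-1/64) = -167/64 ≈ -2.6094)
V = 142461865/311517911 (V = -13631*1/21533 - 15774*(-1/14467) = -13631/21533 + 15774/14467 = 142461865/311517911 ≈ 0.45731)
c(-186, p) + V = (-81 - 1*(-186)) + 142461865/311517911 = (-81 + 186) + 142461865/311517911 = 105 + 142461865/311517911 = 32851842520/311517911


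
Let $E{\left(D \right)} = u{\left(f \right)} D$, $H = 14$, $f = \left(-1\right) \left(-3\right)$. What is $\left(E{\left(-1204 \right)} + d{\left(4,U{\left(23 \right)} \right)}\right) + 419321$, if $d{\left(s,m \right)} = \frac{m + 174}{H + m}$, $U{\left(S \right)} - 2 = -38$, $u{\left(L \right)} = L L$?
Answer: $\frac{4493266}{11} \approx 4.0848 \cdot 10^{5}$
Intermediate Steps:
$f = 3$
$u{\left(L \right)} = L^{2}$
$U{\left(S \right)} = -36$ ($U{\left(S \right)} = 2 - 38 = -36$)
$E{\left(D \right)} = 9 D$ ($E{\left(D \right)} = 3^{2} D = 9 D$)
$d{\left(s,m \right)} = \frac{174 + m}{14 + m}$ ($d{\left(s,m \right)} = \frac{m + 174}{14 + m} = \frac{174 + m}{14 + m}$)
$\left(E{\left(-1204 \right)} + d{\left(4,U{\left(23 \right)} \right)}\right) + 419321 = \left(9 \left(-1204\right) + \frac{174 - 36}{14 - 36}\right) + 419321 = \left(-10836 + \frac{1}{-22} \cdot 138\right) + 419321 = \left(-10836 - \frac{69}{11}\right) + 419321 = - \frac{119265}{11} + 419321 = \frac{4493266}{11}$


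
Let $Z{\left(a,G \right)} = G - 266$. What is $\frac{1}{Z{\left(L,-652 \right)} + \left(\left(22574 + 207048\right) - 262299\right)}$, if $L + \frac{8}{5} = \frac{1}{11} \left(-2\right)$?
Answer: $- \frac{1}{33595} \approx -2.9766 \cdot 10^{-5}$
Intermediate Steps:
$L = - \frac{98}{55}$ ($L = - \frac{8}{5} + \frac{1}{11} \left(-2\right) = - \frac{8}{5} - \frac{2}{11} = - \frac{98}{55} \approx -1.7818$)
$Z{\left(a,G \right)} = -266 + G$
$\frac{1}{Z{\left(L,-652 \right)} + \left(\left(22574 + 207048\right) - 262299\right)} = \frac{1}{\left(-266 - 652\right) + \left(\left(22574 + 207048\right) - 262299\right)} = \frac{1}{-918 + \left(229622 - 262299\right)} = \frac{1}{-918 - 32677} = \frac{1}{-33595} = - \frac{1}{33595}$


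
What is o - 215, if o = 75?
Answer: -140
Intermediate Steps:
o - 215 = 75 - 215 = -140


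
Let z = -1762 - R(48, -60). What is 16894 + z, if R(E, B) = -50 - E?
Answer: 15230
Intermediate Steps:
z = -1664 (z = -1762 - (-50 - 1*48) = -1762 - (-50 - 48) = -1762 - 1*(-98) = -1762 + 98 = -1664)
16894 + z = 16894 - 1664 = 15230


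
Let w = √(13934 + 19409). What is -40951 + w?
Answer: -40951 + √33343 ≈ -40768.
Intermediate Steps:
w = √33343 ≈ 182.60
-40951 + w = -40951 + √33343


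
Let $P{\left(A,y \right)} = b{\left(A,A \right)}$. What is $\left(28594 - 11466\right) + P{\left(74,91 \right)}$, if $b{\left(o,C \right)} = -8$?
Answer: $17120$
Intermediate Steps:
$P{\left(A,y \right)} = -8$
$\left(28594 - 11466\right) + P{\left(74,91 \right)} = \left(28594 - 11466\right) - 8 = 17128 - 8 = 17120$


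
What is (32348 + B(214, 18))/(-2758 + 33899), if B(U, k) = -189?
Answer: 32159/31141 ≈ 1.0327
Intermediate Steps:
(32348 + B(214, 18))/(-2758 + 33899) = (32348 - 189)/(-2758 + 33899) = 32159/31141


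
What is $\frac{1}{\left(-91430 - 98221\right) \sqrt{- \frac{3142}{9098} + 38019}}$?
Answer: $- \frac{\sqrt{196683816535}}{16399772472930} \approx -2.7042 \cdot 10^{-8}$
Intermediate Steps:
$\frac{1}{\left(-91430 - 98221\right) \sqrt{- \frac{3142}{9098} + 38019}} = \frac{1}{\left(-189651\right) \sqrt{\left(-3142\right) \frac{1}{9098} + 38019}} = - \frac{1}{189651 \sqrt{- \frac{1571}{4549} + 38019}} = - \frac{1}{189651 \sqrt{\frac{172946860}{4549}}} = - \frac{1}{189651 \frac{2 \sqrt{196683816535}}{4549}} = - \frac{\frac{1}{86473430} \sqrt{196683816535}}{189651} = - \frac{\sqrt{196683816535}}{16399772472930}$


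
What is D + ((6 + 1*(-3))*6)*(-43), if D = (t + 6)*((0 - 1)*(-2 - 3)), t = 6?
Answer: -714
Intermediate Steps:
D = 60 (D = (6 + 6)*((0 - 1)*(-2 - 3)) = 12*(-1*(-5)) = 12*5 = 60)
D + ((6 + 1*(-3))*6)*(-43) = 60 + ((6 + 1*(-3))*6)*(-43) = 60 + ((6 - 3)*6)*(-43) = 60 + (3*6)*(-43) = 60 + 18*(-43) = 60 - 774 = -714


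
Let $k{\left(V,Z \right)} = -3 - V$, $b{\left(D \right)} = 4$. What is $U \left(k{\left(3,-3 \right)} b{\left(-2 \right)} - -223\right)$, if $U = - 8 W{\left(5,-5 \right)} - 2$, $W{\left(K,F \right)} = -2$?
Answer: $2786$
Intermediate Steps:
$U = 14$ ($U = \left(-8\right) \left(-2\right) - 2 = 16 - 2 = 14$)
$U \left(k{\left(3,-3 \right)} b{\left(-2 \right)} - -223\right) = 14 \left(\left(-3 - 3\right) 4 - -223\right) = 14 \left(\left(-3 - 3\right) 4 + 223\right) = 14 \left(\left(-6\right) 4 + 223\right) = 14 \left(-24 + 223\right) = 14 \cdot 199 = 2786$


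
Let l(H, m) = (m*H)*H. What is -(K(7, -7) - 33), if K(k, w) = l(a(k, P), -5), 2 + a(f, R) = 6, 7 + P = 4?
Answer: 113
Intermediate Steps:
P = -3 (P = -7 + 4 = -3)
a(f, R) = 4 (a(f, R) = -2 + 6 = 4)
l(H, m) = m*H² (l(H, m) = (H*m)*H = m*H²)
K(k, w) = -80 (K(k, w) = -5*4² = -5*16 = -80)
-(K(7, -7) - 33) = -(-80 - 33) = -1*(-113) = 113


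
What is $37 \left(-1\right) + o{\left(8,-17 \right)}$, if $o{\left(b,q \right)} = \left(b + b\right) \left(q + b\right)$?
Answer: $-181$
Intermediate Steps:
$o{\left(b,q \right)} = 2 b \left(b + q\right)$
$37 \left(-1\right) + o{\left(8,-17 \right)} = 37 \left(-1\right) + 2 \cdot 8 \left(8 - 17\right) = -37 + 2 \cdot 8 \left(-9\right) = -37 - 144 = -181$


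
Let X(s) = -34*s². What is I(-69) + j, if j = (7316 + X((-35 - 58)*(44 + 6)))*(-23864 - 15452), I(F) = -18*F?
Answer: 28903459505386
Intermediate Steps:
j = 28903459504144 (j = (7316 - 34*(-35 - 58)²*(44 + 6)²)*(-23864 - 15452) = (7316 - 34*(-93*50)²)*(-39316) = (7316 - 34*(-4650)²)*(-39316) = (7316 - 34*21622500)*(-39316) = (7316 - 735165000)*(-39316) = -735157684*(-39316) = 28903459504144)
I(-69) + j = -18*(-69) + 28903459504144 = 1242 + 28903459504144 = 28903459505386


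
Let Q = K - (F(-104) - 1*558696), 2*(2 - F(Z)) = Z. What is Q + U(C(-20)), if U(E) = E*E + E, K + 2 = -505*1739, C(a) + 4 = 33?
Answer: -318685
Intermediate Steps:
C(a) = 29 (C(a) = -4 + 33 = 29)
K = -878197 (K = -2 - 505*1739 = -2 - 878195 = -878197)
F(Z) = 2 - Z/2
U(E) = E + E² (U(E) = E² + E = E + E²)
Q = -319555 (Q = -878197 - ((2 - ½*(-104)) - 1*558696) = -878197 - ((2 + 52) - 558696) = -878197 - (54 - 558696) = -878197 - 1*(-558642) = -878197 + 558642 = -319555)
Q + U(C(-20)) = -319555 + 29*(1 + 29) = -319555 + 29*30 = -319555 + 870 = -318685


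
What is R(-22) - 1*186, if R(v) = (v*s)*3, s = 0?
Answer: -186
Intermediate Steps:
R(v) = 0 (R(v) = (v*0)*3 = 0*3 = 0)
R(-22) - 1*186 = 0 - 1*186 = 0 - 186 = -186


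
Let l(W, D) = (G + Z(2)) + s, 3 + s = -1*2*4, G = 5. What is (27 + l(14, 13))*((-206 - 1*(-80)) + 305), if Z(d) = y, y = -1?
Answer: 3580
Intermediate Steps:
Z(d) = -1
s = -11 (s = -3 - 1*2*4 = -3 - 2*4 = -3 - 8 = -11)
l(W, D) = -7 (l(W, D) = (5 - 1) - 11 = 4 - 11 = -7)
(27 + l(14, 13))*((-206 - 1*(-80)) + 305) = (27 - 7)*((-206 - 1*(-80)) + 305) = 20*((-206 + 80) + 305) = 20*(-126 + 305) = 20*179 = 3580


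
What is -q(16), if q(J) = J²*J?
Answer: -4096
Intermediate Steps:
q(J) = J³
-q(16) = -1*16³ = -1*4096 = -4096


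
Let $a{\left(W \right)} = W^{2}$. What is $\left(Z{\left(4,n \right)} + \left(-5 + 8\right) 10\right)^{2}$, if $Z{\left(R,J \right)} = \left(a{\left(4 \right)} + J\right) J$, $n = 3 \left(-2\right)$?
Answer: $900$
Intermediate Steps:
$n = -6$
$Z{\left(R,J \right)} = J \left(16 + J\right)$ ($Z{\left(R,J \right)} = \left(4^{2} + J\right) J = \left(16 + J\right) J = J \left(16 + J\right)$)
$\left(Z{\left(4,n \right)} + \left(-5 + 8\right) 10\right)^{2} = \left(- 6 \left(16 - 6\right) + \left(-5 + 8\right) 10\right)^{2} = \left(\left(-6\right) 10 + 3 \cdot 10\right)^{2} = \left(-60 + 30\right)^{2} = \left(-30\right)^{2} = 900$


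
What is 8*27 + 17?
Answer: 233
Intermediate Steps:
8*27 + 17 = 216 + 17 = 233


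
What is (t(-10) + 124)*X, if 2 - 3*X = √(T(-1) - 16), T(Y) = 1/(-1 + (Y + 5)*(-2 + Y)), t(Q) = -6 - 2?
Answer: 232/3 - 116*I*√2717/39 ≈ 77.333 - 155.04*I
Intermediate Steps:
t(Q) = -8
T(Y) = 1/(-1 + (-2 + Y)*(5 + Y)) (T(Y) = 1/(-1 + (5 + Y)*(-2 + Y)) = 1/(-1 + (-2 + Y)*(5 + Y)))
X = ⅔ - I*√2717/39 (X = ⅔ - √(1/(-11 + (-1)² + 3*(-1)) - 16)/3 = ⅔ - √(1/(-11 + 1 - 3) - 16)/3 = ⅔ - √(1/(-13) - 16)/3 = ⅔ - √(-1/13 - 16)/3 = ⅔ - I*√2717/39 ≈ 0.66667 - 1.3365*I)
(t(-10) + 124)*X = (-8 + 124)*(⅔ - I*√2717/39) = 116*(⅔ - I*√2717/39) = 232/3 - 116*I*√2717/39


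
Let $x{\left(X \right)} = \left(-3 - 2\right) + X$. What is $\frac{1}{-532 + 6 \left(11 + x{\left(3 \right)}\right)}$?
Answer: $- \frac{1}{478} \approx -0.002092$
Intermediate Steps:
$x{\left(X \right)} = -5 + X$
$\frac{1}{-532 + 6 \left(11 + x{\left(3 \right)}\right)} = \frac{1}{-532 + 6 \left(11 + \left(-5 + 3\right)\right)} = \frac{1}{-532 + 6 \left(11 - 2\right)} = \frac{1}{-532 + 6 \cdot 9} = \frac{1}{-532 + 54} = \frac{1}{-478} = - \frac{1}{478}$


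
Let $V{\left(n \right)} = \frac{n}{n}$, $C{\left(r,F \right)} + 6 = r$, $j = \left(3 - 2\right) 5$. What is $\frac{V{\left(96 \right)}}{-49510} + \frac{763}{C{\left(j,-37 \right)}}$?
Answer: $- \frac{37776131}{49510} \approx -763.0$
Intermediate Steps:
$j = 5$ ($j = 1 \cdot 5 = 5$)
$C{\left(r,F \right)} = -6 + r$
$V{\left(n \right)} = 1$
$\frac{V{\left(96 \right)}}{-49510} + \frac{763}{C{\left(j,-37 \right)}} = 1 \frac{1}{-49510} + \frac{763}{-6 + 5} = 1 \left(- \frac{1}{49510}\right) + \frac{763}{-1} = - \frac{1}{49510} + 763 \left(-1\right) = - \frac{1}{49510} - 763 = - \frac{37776131}{49510}$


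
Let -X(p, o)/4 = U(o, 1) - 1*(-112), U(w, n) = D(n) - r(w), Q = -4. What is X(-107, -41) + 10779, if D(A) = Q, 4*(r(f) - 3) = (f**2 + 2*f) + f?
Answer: 11917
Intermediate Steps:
r(f) = 3 + f**2/4 + 3*f/4 (r(f) = 3 + ((f**2 + 2*f) + f)/4 = 3 + (f**2 + 3*f)/4 = 3 + (f**2/4 + 3*f/4) = 3 + f**2/4 + 3*f/4)
D(A) = -4
U(w, n) = -7 - 3*w/4 - w**2/4 (U(w, n) = -4 - (3 + w**2/4 + 3*w/4) = -4 + (-3 - 3*w/4 - w**2/4) = -7 - 3*w/4 - w**2/4)
X(p, o) = -420 + o**2 + 3*o (X(p, o) = -4*((-7 - 3*o/4 - o**2/4) - 1*(-112)) = -4*((-7 - 3*o/4 - o**2/4) + 112) = -4*(105 - 3*o/4 - o**2/4) = -420 + o**2 + 3*o)
X(-107, -41) + 10779 = (-420 + (-41)**2 + 3*(-41)) + 10779 = (-420 + 1681 - 123) + 10779 = 1138 + 10779 = 11917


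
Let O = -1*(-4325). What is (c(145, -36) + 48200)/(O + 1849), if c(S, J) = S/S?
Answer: 16067/2058 ≈ 7.8071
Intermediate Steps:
O = 4325
c(S, J) = 1
(c(145, -36) + 48200)/(O + 1849) = (1 + 48200)/(4325 + 1849) = 48201/6174 = 48201*(1/6174) = 16067/2058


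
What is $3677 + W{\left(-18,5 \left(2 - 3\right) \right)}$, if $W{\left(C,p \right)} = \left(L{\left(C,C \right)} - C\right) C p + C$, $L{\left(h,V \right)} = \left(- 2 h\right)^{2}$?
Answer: $121919$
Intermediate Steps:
$L{\left(h,V \right)} = 4 h^{2}$
$W{\left(C,p \right)} = C + C p \left(- C + 4 C^{2}\right)$ ($W{\left(C,p \right)} = \left(4 C^{2} - C\right) C p + C = \left(- C + 4 C^{2}\right) C p + C = C \left(- C + 4 C^{2}\right) p + C = C p \left(- C + 4 C^{2}\right) + C = C + C p \left(- C + 4 C^{2}\right)$)
$3677 + W{\left(-18,5 \left(2 - 3\right) \right)} = 3677 - 18 \left(1 - - 18 \cdot 5 \left(2 - 3\right) + 4 \cdot 5 \left(2 - 3\right) \left(-18\right)^{2}\right) = 3677 - 18 \left(1 - - 18 \cdot 5 \left(-1\right) + 4 \cdot 5 \left(-1\right) 324\right) = 3677 - 18 \left(1 - \left(-18\right) \left(-5\right) + 4 \left(-5\right) 324\right) = 3677 - 18 \left(1 - 90 - 6480\right) = 3677 - -118242 = 3677 + 118242 = 121919$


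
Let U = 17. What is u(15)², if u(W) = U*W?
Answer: 65025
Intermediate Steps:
u(W) = 17*W
u(15)² = (17*15)² = 255² = 65025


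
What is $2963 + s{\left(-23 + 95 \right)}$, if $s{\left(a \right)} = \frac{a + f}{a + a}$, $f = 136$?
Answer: $\frac{26680}{9} \approx 2964.4$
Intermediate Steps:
$s{\left(a \right)} = \frac{136 + a}{2 a}$ ($s{\left(a \right)} = \frac{a + 136}{a + a} = \frac{136 + a}{2 a}$)
$2963 + s{\left(-23 + 95 \right)} = 2963 + \frac{136 + \left(-23 + 95\right)}{2 \left(-23 + 95\right)} = 2963 + \frac{136 + 72}{2 \cdot 72} = 2963 + \frac{1}{2} \cdot \frac{1}{72} \cdot 208 = 2963 + \frac{13}{9} = \frac{26680}{9}$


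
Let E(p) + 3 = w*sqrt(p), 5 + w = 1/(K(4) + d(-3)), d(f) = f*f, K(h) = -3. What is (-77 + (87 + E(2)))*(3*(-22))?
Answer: -462 + 319*sqrt(2) ≈ -10.866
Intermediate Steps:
d(f) = f**2
w = -29/6 (w = -5 + 1/(-3 + (-3)**2) = -5 + 1/(-3 + 9) = -5 + 1/6 = -29/6 ≈ -4.8333)
E(p) = -3 - 29*sqrt(p)/6
(-77 + (87 + E(2)))*(3*(-22)) = (-77 + (87 + (-3 - 29*sqrt(2)/6)))*(3*(-22)) = (-77 + (84 - 29*sqrt(2)/6))*(-66) = (7 - 29*sqrt(2)/6)*(-66) = -462 + 319*sqrt(2)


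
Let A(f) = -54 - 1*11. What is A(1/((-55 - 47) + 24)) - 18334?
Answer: -18399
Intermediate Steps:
A(f) = -65 (A(f) = -54 - 11 = -65)
A(1/((-55 - 47) + 24)) - 18334 = -65 - 18334 = -18399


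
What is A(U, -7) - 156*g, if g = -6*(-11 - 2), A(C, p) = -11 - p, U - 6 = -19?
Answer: -12172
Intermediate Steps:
U = -13 (U = 6 - 19 = -13)
g = 78 (g = -6*(-13) = 78)
A(U, -7) - 156*g = (-11 - 1*(-7)) - 156*78 = (-11 + 7) - 12168 = -4 - 12168 = -12172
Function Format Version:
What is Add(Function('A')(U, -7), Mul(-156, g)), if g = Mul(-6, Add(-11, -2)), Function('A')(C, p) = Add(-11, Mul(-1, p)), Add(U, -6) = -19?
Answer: -12172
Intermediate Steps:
U = -13 (U = Add(6, -19) = -13)
g = 78 (g = Mul(-6, -13) = 78)
Add(Function('A')(U, -7), Mul(-156, g)) = Add(Add(-11, Mul(-1, -7)), Mul(-156, 78)) = Add(Add(-11, 7), -12168) = Add(-4, -12168) = -12172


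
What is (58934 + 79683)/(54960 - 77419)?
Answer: -138617/22459 ≈ -6.1720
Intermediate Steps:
(58934 + 79683)/(54960 - 77419) = 138617/(-22459) = 138617*(-1/22459) = -138617/22459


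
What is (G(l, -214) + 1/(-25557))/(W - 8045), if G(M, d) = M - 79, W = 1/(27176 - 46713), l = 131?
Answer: -3709135733/573846531066 ≈ -0.0064636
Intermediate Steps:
W = -1/19537 (W = 1/(-19537) = -1/19537 ≈ -5.1185e-5)
G(M, d) = -79 + M
(G(l, -214) + 1/(-25557))/(W - 8045) = ((-79 + 131) + 1/(-25557))/(-1/19537 - 8045) = (52 - 1/25557)/(-157175166/19537) = (1328963/25557)*(-19537/157175166) = -3709135733/573846531066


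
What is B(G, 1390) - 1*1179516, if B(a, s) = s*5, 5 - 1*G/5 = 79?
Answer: -1172566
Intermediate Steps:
G = -370 (G = 25 - 5*79 = 25 - 395 = -370)
B(a, s) = 5*s
B(G, 1390) - 1*1179516 = 5*1390 - 1*1179516 = 6950 - 1179516 = -1172566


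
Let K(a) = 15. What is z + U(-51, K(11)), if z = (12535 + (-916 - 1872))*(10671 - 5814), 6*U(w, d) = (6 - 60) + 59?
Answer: 284047079/6 ≈ 4.7341e+7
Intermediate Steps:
U(w, d) = ⅚ (U(w, d) = ((6 - 60) + 59)/6 = (-54 + 59)/6 = (⅙)*5 = ⅚)
z = 47341179 (z = (12535 - 2788)*4857 = 9747*4857 = 47341179)
z + U(-51, K(11)) = 47341179 + ⅚ = 284047079/6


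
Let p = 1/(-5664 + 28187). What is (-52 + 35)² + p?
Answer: 6509148/22523 ≈ 289.00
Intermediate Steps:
p = 1/22523 ≈ 4.4399e-5
(-52 + 35)² + p = (-52 + 35)² + 1/22523 = (-17)² + 1/22523 = 289 + 1/22523 = 6509148/22523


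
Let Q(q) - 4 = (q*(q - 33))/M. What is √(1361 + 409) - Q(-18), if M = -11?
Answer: 874/11 + √1770 ≈ 121.53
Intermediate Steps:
Q(q) = 4 - q*(-33 + q)/11 (Q(q) = 4 + (q*(q - 33))/(-11) = 4 + (q*(-33 + q))*(-1/11) = 4 - q*(-33 + q)/11)
√(1361 + 409) - Q(-18) = √(1361 + 409) - (4 + 3*(-18) - 1/11*(-18)²) = √1770 - (4 - 54 - 1/11*324) = √1770 - (4 - 54 - 324/11) = √1770 - 1*(-874/11) = √1770 + 874/11 = 874/11 + √1770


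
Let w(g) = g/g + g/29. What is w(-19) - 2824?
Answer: -81886/29 ≈ -2823.7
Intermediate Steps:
w(g) = 1 + g/29 (w(g) = 1 + g*(1/29) = 1 + g/29)
w(-19) - 2824 = (1 + (1/29)*(-19)) - 2824 = (1 - 19/29) - 2824 = 10/29 - 2824 = -81886/29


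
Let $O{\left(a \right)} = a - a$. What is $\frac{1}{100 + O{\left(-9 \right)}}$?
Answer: $\frac{1}{100} \approx 0.01$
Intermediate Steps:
$O{\left(a \right)} = 0$
$\frac{1}{100 + O{\left(-9 \right)}} = \frac{1}{100 + 0} = \frac{1}{100}$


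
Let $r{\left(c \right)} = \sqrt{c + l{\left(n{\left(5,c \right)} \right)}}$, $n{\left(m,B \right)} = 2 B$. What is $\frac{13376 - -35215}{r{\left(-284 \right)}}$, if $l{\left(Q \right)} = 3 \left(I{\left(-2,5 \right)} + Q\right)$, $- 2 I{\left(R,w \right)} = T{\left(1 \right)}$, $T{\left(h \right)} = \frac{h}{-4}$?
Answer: $- \frac{97182 i \sqrt{31802}}{15901} \approx - 1089.9 i$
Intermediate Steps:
$T{\left(h \right)} = - \frac{h}{4}$ ($T{\left(h \right)} = h \left(- \frac{1}{4}\right) = - \frac{h}{4}$)
$I{\left(R,w \right)} = \frac{1}{8}$ ($I{\left(R,w \right)} = - \frac{\left(- \frac{1}{4}\right) 1}{2} = \left(- \frac{1}{2}\right) \left(- \frac{1}{4}\right) = \frac{1}{8}$)
$l{\left(Q \right)} = \frac{3}{8} + 3 Q$ ($l{\left(Q \right)} = 3 \left(\frac{1}{8} + Q\right) = \frac{3}{8} + 3 Q$)
$r{\left(c \right)} = \sqrt{\frac{3}{8} + 7 c}$ ($r{\left(c \right)} = \sqrt{c + \left(\frac{3}{8} + 3 \cdot 2 c\right)} = \sqrt{c + \left(\frac{3}{8} + 6 c\right)} = \sqrt{\frac{3}{8} + 7 c}$)
$\frac{13376 - -35215}{r{\left(-284 \right)}} = \frac{13376 - -35215}{\frac{1}{4} \sqrt{6 + 112 \left(-284\right)}} = \frac{13376 + 35215}{\frac{1}{4} \sqrt{6 - 31808}} = \frac{48591}{\frac{1}{4} \sqrt{-31802}} = \frac{48591}{\frac{1}{4} i \sqrt{31802}} = 48591 \left(- \frac{2 i \sqrt{31802}}{15901}\right) = - \frac{97182 i \sqrt{31802}}{15901}$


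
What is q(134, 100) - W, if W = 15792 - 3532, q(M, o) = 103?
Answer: -12157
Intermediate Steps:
W = 12260
q(134, 100) - W = 103 - 1*12260 = 103 - 12260 = -12157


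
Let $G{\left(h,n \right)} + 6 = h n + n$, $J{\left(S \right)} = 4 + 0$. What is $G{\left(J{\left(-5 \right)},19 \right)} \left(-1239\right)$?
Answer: $-110271$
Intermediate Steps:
$J{\left(S \right)} = 4$
$G{\left(h,n \right)} = -6 + n + h n$ ($G{\left(h,n \right)} = -6 + \left(h n + n\right) = -6 + \left(n + h n\right) = -6 + n + h n$)
$G{\left(J{\left(-5 \right)},19 \right)} \left(-1239\right) = \left(-6 + 19 + 4 \cdot 19\right) \left(-1239\right) = \left(-6 + 19 + 76\right) \left(-1239\right) = 89 \left(-1239\right) = -110271$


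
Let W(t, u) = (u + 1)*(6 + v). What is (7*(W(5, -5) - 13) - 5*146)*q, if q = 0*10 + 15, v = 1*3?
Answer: -16095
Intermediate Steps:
v = 3
W(t, u) = 9 + 9*u (W(t, u) = (u + 1)*(6 + 3) = (1 + u)*9 = 9 + 9*u)
q = 15 (q = 0 + 15 = 15)
(7*(W(5, -5) - 13) - 5*146)*q = (7*((9 + 9*(-5)) - 13) - 5*146)*15 = (7*((9 - 45) - 13) - 730)*15 = (7*(-36 - 13) - 730)*15 = (7*(-49) - 730)*15 = (-343 - 730)*15 = -1073*15 = -16095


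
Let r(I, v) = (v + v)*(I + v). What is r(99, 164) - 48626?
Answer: 37638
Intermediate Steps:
r(I, v) = 2*v*(I + v) (r(I, v) = (2*v)*(I + v) = 2*v*(I + v))
r(99, 164) - 48626 = 2*164*(99 + 164) - 48626 = 2*164*263 - 48626 = 86264 - 48626 = 37638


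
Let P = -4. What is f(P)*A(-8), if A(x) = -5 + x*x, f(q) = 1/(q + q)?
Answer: -59/8 ≈ -7.3750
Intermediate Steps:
f(q) = 1/(2*q)
A(x) = -5 + x²
f(P)*A(-8) = ((½)/(-4))*(-5 + (-8)²) = ((½)*(-¼))*(-5 + 64) = -⅛*59 = -59/8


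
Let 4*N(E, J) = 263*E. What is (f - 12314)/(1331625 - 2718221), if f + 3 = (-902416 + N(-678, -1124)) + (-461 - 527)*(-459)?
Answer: 1011639/2773192 ≈ 0.36479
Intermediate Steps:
N(E, J) = 263*E/4 (N(E, J) = (263*E)/4 = 263*E/4)
f = -987011/2 (f = -3 + ((-902416 + (263/4)*(-678)) + (-461 - 527)*(-459)) = -3 + ((-902416 - 89157/2) - 988*(-459)) = -3 + (-1893989/2 + 453492) = -3 - 987005/2 = -987011/2 ≈ -4.9351e+5)
(f - 12314)/(1331625 - 2718221) = (-987011/2 - 12314)/(1331625 - 2718221) = -1011639/2/(-1386596) = -1011639/2*(-1/1386596) = 1011639/2773192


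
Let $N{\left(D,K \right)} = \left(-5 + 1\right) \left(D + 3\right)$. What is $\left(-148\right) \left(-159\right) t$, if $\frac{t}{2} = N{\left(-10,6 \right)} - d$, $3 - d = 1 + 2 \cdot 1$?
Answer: $1317792$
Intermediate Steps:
$d = 0$ ($d = 3 - \left(1 + 2 \cdot 1\right) = 3 - \left(1 + 2\right) = 3 - 3 = 0$)
$N{\left(D,K \right)} = -12 - 4 D$ ($N{\left(D,K \right)} = - 4 \left(3 + D\right) = -12 - 4 D$)
$t = 56$ ($t = 2 \left(\left(-12 - -40\right) - 0\right) = 2 \left(\left(-12 + 40\right) + 0\right) = 2 \left(28 + 0\right) = 2 \cdot 28 = 56$)
$\left(-148\right) \left(-159\right) t = \left(-148\right) \left(-159\right) 56 = 23532 \cdot 56 = 1317792$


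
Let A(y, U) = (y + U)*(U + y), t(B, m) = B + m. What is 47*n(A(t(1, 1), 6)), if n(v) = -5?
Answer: -235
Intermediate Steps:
A(y, U) = (U + y)² (A(y, U) = (U + y)*(U + y) = (U + y)²)
47*n(A(t(1, 1), 6)) = 47*(-5) = -235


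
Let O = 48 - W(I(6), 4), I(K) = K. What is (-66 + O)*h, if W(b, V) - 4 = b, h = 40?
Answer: -1120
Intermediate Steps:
W(b, V) = 4 + b
O = 38 (O = 48 - (4 + 6) = 48 - 1*10 = 48 - 10 = 38)
(-66 + O)*h = (-66 + 38)*40 = -28*40 = -1120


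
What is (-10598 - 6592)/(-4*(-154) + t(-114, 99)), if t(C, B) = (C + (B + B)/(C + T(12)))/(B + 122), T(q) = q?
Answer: -64582830/2312341 ≈ -27.930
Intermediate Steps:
t(C, B) = (C + 2*B/(12 + C))/(122 + B) (t(C, B) = (C + (B + B)/(C + 12))/(B + 122) = (C + (2*B)/(12 + C))/(122 + B) = (C + 2*B/(12 + C))/(122 + B))
(-10598 - 6592)/(-4*(-154) + t(-114, 99)) = (-10598 - 6592)/(-4*(-154) + ((-114)² + 2*99 + 12*(-114))/(1464 + 12*99 + 122*(-114) + 99*(-114))) = -17190/(616 + (12996 + 198 - 1368)/(1464 + 1188 - 13908 - 11286)) = -17190/(616 + 11826/(-22542)) = -17190/(616 - 1/22542*11826) = -17190/(616 - 1971/3757) = -17190/2312341/3757 = -17190*3757/2312341 = -64582830/2312341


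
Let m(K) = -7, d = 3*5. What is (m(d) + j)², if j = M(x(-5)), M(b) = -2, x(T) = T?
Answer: 81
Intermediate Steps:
d = 15
j = -2
(m(d) + j)² = (-7 - 2)² = (-9)² = 81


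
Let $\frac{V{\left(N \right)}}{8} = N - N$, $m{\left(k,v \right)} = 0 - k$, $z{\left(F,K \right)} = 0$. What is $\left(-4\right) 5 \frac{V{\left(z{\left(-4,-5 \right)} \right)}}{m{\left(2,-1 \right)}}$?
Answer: $0$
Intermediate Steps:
$m{\left(k,v \right)} = - k$
$V{\left(N \right)} = 0$ ($V{\left(N \right)} = 8 \left(N - N\right) = 8 \cdot 0 = 0$)
$\left(-4\right) 5 \frac{V{\left(z{\left(-4,-5 \right)} \right)}}{m{\left(2,-1 \right)}} = \left(-4\right) 5 \frac{0}{\left(-1\right) 2} = - 20 \frac{0}{-2} = - 20 \cdot 0 \left(- \frac{1}{2}\right) = \left(-20\right) 0 = 0$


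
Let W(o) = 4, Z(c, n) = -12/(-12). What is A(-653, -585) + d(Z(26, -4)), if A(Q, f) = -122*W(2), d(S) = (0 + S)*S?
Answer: -487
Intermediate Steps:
Z(c, n) = 1 (Z(c, n) = -12*(-1/12) = 1)
d(S) = S**2 (d(S) = S*S = S**2)
A(Q, f) = -488 (A(Q, f) = -122*4 = -488)
A(-653, -585) + d(Z(26, -4)) = -488 + 1**2 = -488 + 1 = -487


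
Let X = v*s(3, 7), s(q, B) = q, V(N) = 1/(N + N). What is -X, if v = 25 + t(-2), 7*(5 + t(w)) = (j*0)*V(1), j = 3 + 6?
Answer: -60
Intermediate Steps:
V(N) = 1/(2*N)
j = 9
t(w) = -5 (t(w) = -5 + ((9*0)*((1/2)/1))/7 = -5 + (0*((1/2)*1))/7 = -5 + (0*(1/2))/7 = -5 + (1/7)*0 = -5 + 0 = -5)
v = 20 (v = 25 - 5 = 20)
X = 60 (X = 20*3 = 60)
-X = -1*60 = -60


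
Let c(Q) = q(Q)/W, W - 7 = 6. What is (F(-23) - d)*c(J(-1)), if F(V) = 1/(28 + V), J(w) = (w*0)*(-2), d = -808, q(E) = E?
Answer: 0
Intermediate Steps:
J(w) = 0 (J(w) = 0*(-2) = 0)
W = 13 (W = 7 + 6 = 13)
c(Q) = Q/13
(F(-23) - d)*c(J(-1)) = (1/(28 - 23) - 1*(-808))*((1/13)*0) = (1/5 + 808)*0 = (4041/5)*0 = 0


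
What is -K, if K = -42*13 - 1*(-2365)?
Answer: -1819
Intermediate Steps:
K = 1819 (K = -546 + 2365 = 1819)
-K = -1*1819 = -1819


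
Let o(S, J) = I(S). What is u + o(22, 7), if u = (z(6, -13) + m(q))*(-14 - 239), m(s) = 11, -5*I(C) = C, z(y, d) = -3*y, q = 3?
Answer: 8833/5 ≈ 1766.6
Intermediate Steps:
I(C) = -C/5
o(S, J) = -S/5
u = 1771 (u = (-3*6 + 11)*(-14 - 239) = (-18 + 11)*(-253) = -7*(-253) = 1771)
u + o(22, 7) = 1771 - ⅕*22 = 1771 - 22/5 = 8833/5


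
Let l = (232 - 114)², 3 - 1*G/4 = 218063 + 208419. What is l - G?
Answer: 1719840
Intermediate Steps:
G = -1705916 (G = 12 - 4*(218063 + 208419) = 12 - 4*426482 = 12 - 1705928 = -1705916)
l = 13924 (l = 118² = 13924)
l - G = 13924 - 1*(-1705916) = 13924 + 1705916 = 1719840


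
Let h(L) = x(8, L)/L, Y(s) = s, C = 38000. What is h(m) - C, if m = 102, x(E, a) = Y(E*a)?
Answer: -37992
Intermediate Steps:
x(E, a) = E*a
h(L) = 8 (h(L) = (8*L)/L = 8)
h(m) - C = 8 - 1*38000 = 8 - 38000 = -37992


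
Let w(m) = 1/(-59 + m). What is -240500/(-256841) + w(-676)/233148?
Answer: 3170229910243/3385634201460 ≈ 0.93638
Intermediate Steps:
-240500/(-256841) + w(-676)/233148 = -240500/(-256841) + 1/(-59 - 676*233148) = -240500*(-1/256841) + (1/233148)/(-735) = 18500/19757 - 1/735*1/233148 = 18500/19757 - 1/171363780 = 3170229910243/3385634201460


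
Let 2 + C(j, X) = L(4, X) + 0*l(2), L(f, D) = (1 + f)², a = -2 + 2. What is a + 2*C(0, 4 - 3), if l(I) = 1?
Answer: 46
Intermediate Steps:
a = 0
C(j, X) = 23 (C(j, X) = -2 + ((1 + 4)² + 0*1) = -2 + (5² + 0) = -2 + (25 + 0) = -2 + 25 = 23)
a + 2*C(0, 4 - 3) = 0 + 2*23 = 0 + 46 = 46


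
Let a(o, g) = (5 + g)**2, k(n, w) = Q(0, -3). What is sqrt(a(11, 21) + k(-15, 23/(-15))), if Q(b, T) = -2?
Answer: sqrt(674) ≈ 25.962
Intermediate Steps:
k(n, w) = -2
sqrt(a(11, 21) + k(-15, 23/(-15))) = sqrt((5 + 21)**2 - 2) = sqrt(26**2 - 2) = sqrt(676 - 2) = sqrt(674)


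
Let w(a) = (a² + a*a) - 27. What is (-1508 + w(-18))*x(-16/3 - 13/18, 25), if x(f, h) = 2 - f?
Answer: -128615/18 ≈ -7145.3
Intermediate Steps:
w(a) = -27 + 2*a² (w(a) = (a² + a²) - 27 = 2*a² - 27 = -27 + 2*a²)
(-1508 + w(-18))*x(-16/3 - 13/18, 25) = (-1508 + (-27 + 2*(-18)²))*(2 - (-16/3 - 13/18)) = (-1508 + (-27 + 2*324))*(2 - (-16*⅓ - 13*1/18)) = (-1508 + (-27 + 648))*(2 - (-16/3 - 13/18)) = (-1508 + 621)*(2 - 1*(-109/18)) = -887*(2 + 109/18) = -887*145/18 = -128615/18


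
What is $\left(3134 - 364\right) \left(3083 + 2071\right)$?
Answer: $14276580$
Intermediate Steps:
$\left(3134 - 364\right) \left(3083 + 2071\right) = 2770 \cdot 5154 = 14276580$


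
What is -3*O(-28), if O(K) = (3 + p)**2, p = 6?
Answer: -243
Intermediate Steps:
O(K) = 81 (O(K) = (3 + 6)**2 = 9**2 = 81)
-3*O(-28) = -3*81 = -243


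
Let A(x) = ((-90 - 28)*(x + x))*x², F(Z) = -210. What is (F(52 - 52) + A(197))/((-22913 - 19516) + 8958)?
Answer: 1804308238/33471 ≈ 53907.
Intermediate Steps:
A(x) = -236*x³ (A(x) = (-236*x)*x² = -236*x³)
(F(52 - 52) + A(197))/((-22913 - 19516) + 8958) = (-210 - 236*197³)/((-22913 - 19516) + 8958) = (-210 - 236*7645373)/(-42429 + 8958) = (-210 - 1804308028)/(-33471) = -1804308238*(-1/33471) = 1804308238/33471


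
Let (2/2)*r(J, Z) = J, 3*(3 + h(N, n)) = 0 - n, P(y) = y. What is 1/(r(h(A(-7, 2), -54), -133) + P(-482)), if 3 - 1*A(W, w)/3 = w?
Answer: -1/467 ≈ -0.0021413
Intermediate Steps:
A(W, w) = 9 - 3*w
h(N, n) = -3 - n/3 (h(N, n) = -3 + (0 - n)/3 = -3 + (-n)/3 = -3 - n/3)
r(J, Z) = J
1/(r(h(A(-7, 2), -54), -133) + P(-482)) = 1/((-3 - ⅓*(-54)) - 482) = 1/((-3 + 18) - 482) = 1/(15 - 482) = 1/(-467) = -1/467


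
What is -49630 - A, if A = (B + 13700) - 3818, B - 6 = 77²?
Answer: -65447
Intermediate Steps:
B = 5935 (B = 6 + 77² = 6 + 5929 = 5935)
A = 15817 (A = (5935 + 13700) - 3818 = 19635 - 3818 = 15817)
-49630 - A = -49630 - 1*15817 = -49630 - 15817 = -65447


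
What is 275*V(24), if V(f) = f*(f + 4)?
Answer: 184800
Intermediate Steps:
V(f) = f*(4 + f)
275*V(24) = 275*(24*(4 + 24)) = 275*(24*28) = 275*672 = 184800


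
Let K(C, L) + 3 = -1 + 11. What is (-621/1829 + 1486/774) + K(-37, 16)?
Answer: 6073381/707823 ≈ 8.5804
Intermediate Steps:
K(C, L) = 7 (K(C, L) = -3 + (-1 + 11) = -3 + 10 = 7)
(-621/1829 + 1486/774) + K(-37, 16) = (-621/1829 + 1486/774) + 7 = (-621*1/1829 + 1486*(1/774)) + 7 = (-621/1829 + 743/387) + 7 = 1118620/707823 + 7 = 6073381/707823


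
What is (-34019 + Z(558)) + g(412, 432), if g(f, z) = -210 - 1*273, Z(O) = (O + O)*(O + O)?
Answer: 1210954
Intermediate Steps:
Z(O) = 4*O**2 (Z(O) = (2*O)*(2*O) = 4*O**2)
g(f, z) = -483 (g(f, z) = -210 - 273 = -483)
(-34019 + Z(558)) + g(412, 432) = (-34019 + 4*558**2) - 483 = (-34019 + 4*311364) - 483 = (-34019 + 1245456) - 483 = 1211437 - 483 = 1210954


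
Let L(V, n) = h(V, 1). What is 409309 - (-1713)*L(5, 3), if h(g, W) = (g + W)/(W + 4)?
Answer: 2056823/5 ≈ 4.1136e+5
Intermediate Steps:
h(g, W) = (W + g)/(4 + W)
L(V, n) = 1/5 + V/5 (L(V, n) = (1 + V)/(4 + 1) = (1 + V)/5 = 1/5 + V/5)
409309 - (-1713)*L(5, 3) = 409309 - (-1713)*(1/5 + (1/5)*5) = 409309 - (-1713)*(1/5 + 1) = 409309 - (-1713)*6/5 = 409309 - 1*(-10278/5) = 409309 + 10278/5 = 2056823/5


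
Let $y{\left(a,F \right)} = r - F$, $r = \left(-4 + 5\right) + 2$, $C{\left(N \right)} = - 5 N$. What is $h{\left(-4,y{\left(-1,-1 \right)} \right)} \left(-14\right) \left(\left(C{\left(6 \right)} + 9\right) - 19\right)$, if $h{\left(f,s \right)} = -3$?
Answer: $-1680$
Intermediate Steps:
$r = 3$ ($r = 1 + 2 = 3$)
$y{\left(a,F \right)} = 3 - F$
$h{\left(-4,y{\left(-1,-1 \right)} \right)} \left(-14\right) \left(\left(C{\left(6 \right)} + 9\right) - 19\right) = \left(-3\right) \left(-14\right) \left(\left(\left(-5\right) 6 + 9\right) - 19\right) = 42 \left(\left(-30 + 9\right) - 19\right) = 42 \left(-21 - 19\right) = 42 \left(-40\right) = -1680$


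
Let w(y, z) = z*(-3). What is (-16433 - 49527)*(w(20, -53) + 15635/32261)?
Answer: -339373038640/32261 ≈ -1.0520e+7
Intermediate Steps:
w(y, z) = -3*z
(-16433 - 49527)*(w(20, -53) + 15635/32261) = (-16433 - 49527)*(-3*(-53) + 15635/32261) = -65960*(159 + 15635*(1/32261)) = -65960*(159 + 15635/32261) = -65960*5145134/32261 = -339373038640/32261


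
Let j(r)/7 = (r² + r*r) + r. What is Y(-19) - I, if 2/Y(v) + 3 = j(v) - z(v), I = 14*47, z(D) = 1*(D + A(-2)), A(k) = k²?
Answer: -3245912/4933 ≈ -658.00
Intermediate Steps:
j(r) = 7*r + 14*r² (j(r) = 7*((r² + r*r) + r) = 7*((r² + r²) + r) = 7*(2*r² + r) = 7*(r + 2*r²) = 7*r + 14*r²)
z(D) = 4 + D (z(D) = 1*(D + (-2)²) = 1*(D + 4) = 1*(4 + D) = 4 + D)
I = 658
Y(v) = 2/(-7 - v + 7*v*(1 + 2*v)) (Y(v) = 2/(-3 + (7*v*(1 + 2*v) - (4 + v))) = 2/(-3 + (7*v*(1 + 2*v) + (-4 - v))) = 2/(-3 + (-4 - v + 7*v*(1 + 2*v))) = 2/(-7 - v + 7*v*(1 + 2*v)))
Y(-19) - I = 2/(-7 + 6*(-19) + 14*(-19)²) - 1*658 = 2/(-7 - 114 + 14*361) - 658 = 2/(-7 - 114 + 5054) - 658 = 2/4933 - 658 = -3245912/4933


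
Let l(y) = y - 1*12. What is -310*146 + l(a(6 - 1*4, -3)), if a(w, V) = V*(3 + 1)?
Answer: -45284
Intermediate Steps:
a(w, V) = 4*V (a(w, V) = V*4 = 4*V)
l(y) = -12 + y (l(y) = y - 12 = -12 + y)
-310*146 + l(a(6 - 1*4, -3)) = -310*146 + (-12 + 4*(-3)) = -45260 + (-12 - 12) = -45260 - 24 = -45284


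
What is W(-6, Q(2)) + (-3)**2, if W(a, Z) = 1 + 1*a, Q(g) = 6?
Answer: 4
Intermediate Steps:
W(a, Z) = 1 + a
W(-6, Q(2)) + (-3)**2 = (1 - 6) + (-3)**2 = -5 + 9 = 4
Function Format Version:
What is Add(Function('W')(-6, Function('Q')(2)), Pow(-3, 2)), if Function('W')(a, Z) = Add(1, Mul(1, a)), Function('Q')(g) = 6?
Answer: 4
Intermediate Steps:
Function('W')(a, Z) = Add(1, a)
Add(Function('W')(-6, Function('Q')(2)), Pow(-3, 2)) = Add(Add(1, -6), Pow(-3, 2)) = Add(-5, 9) = 4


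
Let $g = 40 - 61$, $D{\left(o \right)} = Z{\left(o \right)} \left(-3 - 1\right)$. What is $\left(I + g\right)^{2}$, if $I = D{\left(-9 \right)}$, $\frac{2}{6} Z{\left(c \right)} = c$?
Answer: $7569$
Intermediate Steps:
$Z{\left(c \right)} = 3 c$
$D{\left(o \right)} = - 12 o$ ($D{\left(o \right)} = 3 o \left(-3 - 1\right) = 3 o \left(-4\right) = - 12 o$)
$g = -21$
$I = 108$ ($I = \left(-12\right) \left(-9\right) = 108$)
$\left(I + g\right)^{2} = \left(108 - 21\right)^{2} = 87^{2} = 7569$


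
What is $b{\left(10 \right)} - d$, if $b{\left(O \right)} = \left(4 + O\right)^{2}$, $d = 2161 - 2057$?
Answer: $92$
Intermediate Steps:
$d = 104$
$b{\left(10 \right)} - d = \left(4 + 10\right)^{2} - 104 = 14^{2} - 104 = 196 - 104 = 92$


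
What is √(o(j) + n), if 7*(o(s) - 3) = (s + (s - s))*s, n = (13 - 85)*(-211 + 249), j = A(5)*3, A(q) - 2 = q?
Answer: I*√2670 ≈ 51.672*I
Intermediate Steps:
A(q) = 2 + q
j = 21 (j = (2 + 5)*3 = 7*3 = 21)
n = -2736 (n = -72*38 = -2736)
o(s) = 3 + s²/7 (o(s) = 3 + ((s + (s - s))*s)/7 = 3 + ((s + 0)*s)/7 = 3 + (s*s)/7 = 3 + s²/7)
√(o(j) + n) = √((3 + (⅐)*21²) - 2736) = √((3 + (⅐)*441) - 2736) = √((3 + 63) - 2736) = √(66 - 2736) = √(-2670) = I*√2670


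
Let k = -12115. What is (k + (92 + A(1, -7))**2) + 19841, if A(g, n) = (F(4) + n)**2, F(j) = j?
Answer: 17927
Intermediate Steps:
A(g, n) = (4 + n)**2
(k + (92 + A(1, -7))**2) + 19841 = (-12115 + (92 + (4 - 7)**2)**2) + 19841 = (-12115 + (92 + (-3)**2)**2) + 19841 = (-12115 + (92 + 9)**2) + 19841 = (-12115 + 101**2) + 19841 = (-12115 + 10201) + 19841 = -1914 + 19841 = 17927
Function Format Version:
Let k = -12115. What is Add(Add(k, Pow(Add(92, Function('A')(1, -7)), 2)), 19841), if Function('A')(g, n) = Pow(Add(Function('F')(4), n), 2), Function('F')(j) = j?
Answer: 17927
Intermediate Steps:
Function('A')(g, n) = Pow(Add(4, n), 2)
Add(Add(k, Pow(Add(92, Function('A')(1, -7)), 2)), 19841) = Add(Add(-12115, Pow(Add(92, Pow(Add(4, -7), 2)), 2)), 19841) = Add(Add(-12115, Pow(Add(92, Pow(-3, 2)), 2)), 19841) = Add(Add(-12115, Pow(Add(92, 9), 2)), 19841) = Add(Add(-12115, Pow(101, 2)), 19841) = Add(Add(-12115, 10201), 19841) = Add(-1914, 19841) = 17927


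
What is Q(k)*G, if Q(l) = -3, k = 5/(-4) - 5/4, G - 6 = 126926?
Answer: -380796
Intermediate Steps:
G = 126932 (G = 6 + 126926 = 126932)
k = -5/2 (k = 5*(-¼) - 5*¼ = -5/4 - 5/4 = -5/2 ≈ -2.5000)
Q(k)*G = -3*126932 = -380796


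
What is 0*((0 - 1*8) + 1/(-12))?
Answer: 0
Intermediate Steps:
0*((0 - 1*8) + 1/(-12)) = 0*((0 - 8) - 1/12) = 0*(-8 - 1/12) = 0*(-97/12) = 0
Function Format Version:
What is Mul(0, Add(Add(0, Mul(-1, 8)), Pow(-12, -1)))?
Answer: 0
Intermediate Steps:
Mul(0, Add(Add(0, Mul(-1, 8)), Pow(-12, -1))) = Mul(0, Add(Add(0, -8), Rational(-1, 12))) = Mul(0, Add(-8, Rational(-1, 12))) = Mul(0, Rational(-97, 12)) = 0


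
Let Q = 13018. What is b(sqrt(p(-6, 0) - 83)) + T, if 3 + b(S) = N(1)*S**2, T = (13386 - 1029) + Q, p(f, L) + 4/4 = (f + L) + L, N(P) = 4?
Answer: 25012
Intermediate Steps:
p(f, L) = -1 + f + 2*L (p(f, L) = -1 + ((f + L) + L) = -1 + ((L + f) + L) = -1 + (f + 2*L) = -1 + f + 2*L)
T = 25375 (T = (13386 - 1029) + 13018 = 12357 + 13018 = 25375)
b(S) = -3 + 4*S**2
b(sqrt(p(-6, 0) - 83)) + T = (-3 + 4*(sqrt((-1 - 6 + 2*0) - 83))**2) + 25375 = (-3 + 4*(sqrt((-1 - 6 + 0) - 83))**2) + 25375 = (-3 + 4*(sqrt(-7 - 83))**2) + 25375 = (-3 + 4*(sqrt(-90))**2) + 25375 = (-3 + 4*(3*I*sqrt(10))**2) + 25375 = (-3 + 4*(-90)) + 25375 = (-3 - 360) + 25375 = -363 + 25375 = 25012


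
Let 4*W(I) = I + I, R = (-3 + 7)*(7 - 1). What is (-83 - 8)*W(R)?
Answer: -1092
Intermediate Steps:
R = 24 (R = 4*6 = 24)
W(I) = I/2 (W(I) = (I + I)/4 = (2*I)/4 = I/2)
(-83 - 8)*W(R) = (-83 - 8)*((½)*24) = -91*12 = -1092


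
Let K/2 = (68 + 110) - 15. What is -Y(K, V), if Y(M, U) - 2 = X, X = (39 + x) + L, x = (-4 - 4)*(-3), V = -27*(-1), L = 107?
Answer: -172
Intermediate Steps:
V = 27
x = 24 (x = -8*(-3) = 24)
K = 326 (K = 2*((68 + 110) - 15) = 2*(178 - 15) = 2*163 = 326)
X = 170 (X = (39 + 24) + 107 = 63 + 107 = 170)
Y(M, U) = 172 (Y(M, U) = 2 + 170 = 172)
-Y(K, V) = -1*172 = -172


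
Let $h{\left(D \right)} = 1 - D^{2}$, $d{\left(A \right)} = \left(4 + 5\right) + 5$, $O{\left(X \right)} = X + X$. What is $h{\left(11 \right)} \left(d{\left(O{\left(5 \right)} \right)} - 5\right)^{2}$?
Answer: $-9720$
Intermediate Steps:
$O{\left(X \right)} = 2 X$
$d{\left(A \right)} = 14$ ($d{\left(A \right)} = 9 + 5 = 14$)
$h{\left(11 \right)} \left(d{\left(O{\left(5 \right)} \right)} - 5\right)^{2} = \left(1 - 11^{2}\right) \left(14 - 5\right)^{2} = \left(1 - 121\right) 9^{2} = \left(1 - 121\right) 81 = \left(-120\right) 81 = -9720$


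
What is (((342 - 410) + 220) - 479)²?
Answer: 106929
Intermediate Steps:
(((342 - 410) + 220) - 479)² = ((-68 + 220) - 479)² = (152 - 479)² = (-327)² = 106929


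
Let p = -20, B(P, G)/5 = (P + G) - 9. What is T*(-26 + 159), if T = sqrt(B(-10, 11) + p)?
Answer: 266*I*sqrt(15) ≈ 1030.2*I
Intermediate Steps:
B(P, G) = -45 + 5*G + 5*P (B(P, G) = 5*((P + G) - 9) = 5*((G + P) - 9) = 5*(-9 + G + P) = -45 + 5*G + 5*P)
T = 2*I*sqrt(15) (T = sqrt((-45 + 5*11 + 5*(-10)) - 20) = sqrt((-45 + 55 - 50) - 20) = sqrt(-40 - 20) = sqrt(-60) = 2*I*sqrt(15) ≈ 7.746*I)
T*(-26 + 159) = (2*I*sqrt(15))*(-26 + 159) = (2*I*sqrt(15))*133 = 266*I*sqrt(15)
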